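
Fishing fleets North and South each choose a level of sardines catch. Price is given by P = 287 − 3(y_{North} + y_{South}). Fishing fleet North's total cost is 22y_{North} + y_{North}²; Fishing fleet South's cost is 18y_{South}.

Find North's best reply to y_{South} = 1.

32.75

Fishing fleet North's profit: π = y_{North}(287 − 3(y_{North} + y_{South})) − 22y_{North} − y_{North}².
∂π/∂y_{North} = 265 − 8y_{North} − 3y_{South} = 0, so y_{North} = 33.125 − 0.375y_{South}.
At y_{South} = 1: y_{North} = 33.125 − 0.375·1 = 32.75.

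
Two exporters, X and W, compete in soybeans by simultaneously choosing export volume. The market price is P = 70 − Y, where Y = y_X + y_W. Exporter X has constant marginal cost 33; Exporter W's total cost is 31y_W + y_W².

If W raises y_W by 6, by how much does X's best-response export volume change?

-3

Exporter X's profit: π = y_X(70 − (y_X + y_W)) − 33y_X.
∂π/∂y_X = 37 − 2y_X − y_W = 0, so y_X = 18.5 − 0.5y_W.
The reaction-function slope is −0.5, so a 6-unit rise in y_W moves y_X by −0.5 × 6 = −3. X's best response falls — the actions are strategic substitutes.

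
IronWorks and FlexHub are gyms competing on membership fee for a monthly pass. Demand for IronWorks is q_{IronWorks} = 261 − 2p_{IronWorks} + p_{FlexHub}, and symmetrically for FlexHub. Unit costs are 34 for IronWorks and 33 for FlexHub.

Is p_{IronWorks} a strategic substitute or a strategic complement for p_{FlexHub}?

strategic complements

IronWorks's profit: π = (p_{IronWorks} − 34)(261 − 2p_{IronWorks} + p_{FlexHub}).
∂π/∂p_{IronWorks} = 329 − 4p_{IronWorks} + p_{FlexHub} = 0 ⇒ p_{IronWorks} = 82.25 + 0.25p_{FlexHub}.
The best-response slope dp_{IronWorks}/dp_{FlexHub} = 0.25 > 0: the reaction function is upward-sloping, so the choices are strategic complements.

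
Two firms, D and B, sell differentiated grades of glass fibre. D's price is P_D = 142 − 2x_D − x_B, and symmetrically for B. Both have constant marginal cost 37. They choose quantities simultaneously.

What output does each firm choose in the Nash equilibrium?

Firm D's profit: π = x_D(142 − 2x_D − x_B) − 37x_D.
∂π/∂x_D = 105 − 4x_D − x_B = 0 ⇒ x_D = 26.25 − 0.25x_B.
The game is symmetric, so in equilibrium x_B = x_D: the reaction function gives 1.25x_D = 26.25, hence x_D = 21.

21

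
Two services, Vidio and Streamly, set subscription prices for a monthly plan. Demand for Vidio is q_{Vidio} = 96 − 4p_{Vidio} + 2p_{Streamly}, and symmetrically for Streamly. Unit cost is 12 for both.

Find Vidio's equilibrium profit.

576

Vidio's profit: π = (p_{Vidio} − 12)(96 − 4p_{Vidio} + 2p_{Streamly}).
∂π/∂p_{Vidio} = 144 − 8p_{Vidio} + 2p_{Streamly} = 0 ⇒ p_{Vidio} = 18 + 0.25p_{Streamly}.
By symmetry p_{Streamly} = p_{Vidio}; substituting into the reaction function, 0.75p_{Vidio} = 18 and p_{Vidio} = 24.
q_{Vidio} = 96 − 4·24 + 2·24 = 48.
Profit = (24 − 12)·48 = 576.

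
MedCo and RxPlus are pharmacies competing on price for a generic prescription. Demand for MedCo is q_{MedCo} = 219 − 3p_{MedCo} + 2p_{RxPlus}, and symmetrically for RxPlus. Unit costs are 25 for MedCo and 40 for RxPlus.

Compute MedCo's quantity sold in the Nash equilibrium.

MedCo's profit: π = (p_{MedCo} − 25)(219 − 3p_{MedCo} + 2p_{RxPlus}).
∂π/∂p_{MedCo} = 294 − 6p_{MedCo} + 2p_{RxPlus} = 0 ⇒ p_{MedCo} = 49 + (1/3)p_{RxPlus}.
Similarly p_{RxPlus} = 56.5 + (1/3)p_{MedCo}.
Plugging p_{RxPlus} into MedCo's best response: p_{MedCo} = 49 + (1/3)(56.5 + (1/3)p_{MedCo}) ⇒ (8/9)p_{MedCo} = 407/6, so p_{MedCo} = 76.3125.
Then p_{RxPlus} = 56.5 + (1/3)·76.3125 = 81.9375.
q_{MedCo} = 219 − 3·76.3125 + 2·81.9375 = 153.9375.

153.9375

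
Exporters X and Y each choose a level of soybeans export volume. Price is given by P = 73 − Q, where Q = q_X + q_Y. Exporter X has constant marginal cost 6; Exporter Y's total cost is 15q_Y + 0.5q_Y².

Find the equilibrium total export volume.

38.4

Exporter X's profit: π = q_X(73 − (q_X + q_Y)) − 6q_X.
∂π/∂q_X = 67 − 2q_X − q_Y = 0, so q_X = 33.5 − 0.5q_Y.
For Y: ∂π/∂q_Y = 58 − 3q_Y − q_X = 0 ⇒ q_Y = 58/3 − (1/3)q_X.
Solving the two reaction functions simultaneously: (1 − (−0.5)(−1/3))q_X = 33.5 − 0.5·(58/3), so (5/6)q_X = 143/6 and q_X = 28.6.
Then q_Y = 58/3 − (1/3)·28.6 = 9.8.
Total export volume: 28.6 + 9.8 = 38.4.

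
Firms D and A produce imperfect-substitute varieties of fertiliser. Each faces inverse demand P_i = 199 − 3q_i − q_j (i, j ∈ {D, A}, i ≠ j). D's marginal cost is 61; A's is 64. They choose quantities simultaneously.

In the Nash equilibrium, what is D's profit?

Firm D's profit: π = q_D(199 − 3q_D − q_A) − 61q_D.
∂π/∂q_D = 138 − 6q_D − q_A = 0 ⇒ q_D = 23 − (1/6)q_A.
Similarly q_A = 22.5 − (1/6)q_D.
Solving the two reaction functions simultaneously: (1 − (−1/6)(−1/6))q_D = 23 − (1/6)·22.5, so (35/36)q_D = 19.25 and q_D = 19.8.
Then q_A = 22.5 − (1/6)·19.8 = 19.2.
P_D = 199 − 3·19.8 − 19.2 = 120.4.
Profit = (120.4 − 61)·19.8 = 1176.12.

1176.12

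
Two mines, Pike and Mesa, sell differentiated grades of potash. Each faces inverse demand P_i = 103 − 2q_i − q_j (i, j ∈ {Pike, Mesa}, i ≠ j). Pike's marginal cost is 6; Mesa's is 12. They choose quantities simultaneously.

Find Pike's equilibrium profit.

Mine Pike's profit: π = q_{Pike}(103 − 2q_{Pike} − q_{Mesa}) − 6q_{Pike}.
∂π/∂q_{Pike} = 97 − 4q_{Pike} − q_{Mesa} = 0 ⇒ q_{Pike} = 24.25 − 0.25q_{Mesa}.
Similarly q_{Mesa} = 22.75 − 0.25q_{Pike}.
Substituting the second reaction function into the first: q_{Pike} = 24.25 − 0.25(22.75 − 0.25q_{Pike}), which gives 0.9375q_{Pike} = 18.5625 ⇒ q_{Pike} = 19.8.
Then q_{Mesa} = 22.75 − 0.25·19.8 = 17.8.
P_{Pike} = 103 − 2·19.8 − 17.8 = 45.6.
Profit = (45.6 − 6)·19.8 = 784.08.

784.08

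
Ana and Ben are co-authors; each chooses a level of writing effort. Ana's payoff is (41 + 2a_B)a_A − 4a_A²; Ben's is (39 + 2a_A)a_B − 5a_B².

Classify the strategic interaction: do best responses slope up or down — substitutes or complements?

Expanding Ana's payoff: 41a_A + 2a_Ba_A − 4a_A².
∂π/∂a_A = 41 + 2a_B − 8a_A = 0, so a_A = 5.125 + 0.25a_B.
The best-response slope da_A/da_B = 0.25 > 0: the reaction function is upward-sloping, so the choices are strategic complements.

strategic complements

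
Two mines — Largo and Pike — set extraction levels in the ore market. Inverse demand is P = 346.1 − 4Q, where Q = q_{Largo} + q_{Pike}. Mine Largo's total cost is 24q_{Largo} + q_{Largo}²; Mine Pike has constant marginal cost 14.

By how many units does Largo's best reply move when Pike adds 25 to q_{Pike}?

Mine Largo's profit: π = q_{Largo}(346.1 − 4(q_{Largo} + q_{Pike})) − 24q_{Largo} − q_{Largo}².
∂π/∂q_{Largo} = 322.1 − 10q_{Largo} − 4q_{Pike} = 0, so q_{Largo} = 32.21 − 0.4q_{Pike}.
The reaction-function slope is −0.4, so a 25-unit rise in q_{Pike} moves q_{Largo} by −0.4 × 25 = −10. Largo's best response falls — the actions are strategic substitutes.

-10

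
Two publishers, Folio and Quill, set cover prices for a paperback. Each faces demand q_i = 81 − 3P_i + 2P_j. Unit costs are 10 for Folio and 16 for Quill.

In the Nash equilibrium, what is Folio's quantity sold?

56.625

Folio's profit: π = (P_{Folio} − 10)(81 − 3P_{Folio} + 2P_{Quill}).
∂π/∂P_{Folio} = 111 − 6P_{Folio} + 2P_{Quill} = 0 ⇒ P_{Folio} = 18.5 + (1/3)P_{Quill}.
Similarly P_{Quill} = 21.5 + (1/3)P_{Folio}.
Solving the two reaction functions simultaneously: (1 − (1/3)(1/3))P_{Folio} = 18.5 + (1/3)·21.5, so (8/9)P_{Folio} = 77/3 and P_{Folio} = 28.875.
Then P_{Quill} = 21.5 + (1/3)·28.875 = 31.125.
q_{Folio} = 81 − 3·28.875 + 2·31.125 = 56.625.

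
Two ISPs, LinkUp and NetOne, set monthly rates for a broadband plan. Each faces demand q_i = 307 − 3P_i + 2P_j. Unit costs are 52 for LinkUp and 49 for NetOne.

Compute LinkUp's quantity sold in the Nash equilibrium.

189.5625

LinkUp's profit: π = (P_{LinkUp} − 52)(307 − 3P_{LinkUp} + 2P_{NetOne}).
∂π/∂P_{LinkUp} = 463 − 6P_{LinkUp} + 2P_{NetOne} = 0 ⇒ P_{LinkUp} = 463/6 + (1/3)P_{NetOne}.
Similarly P_{NetOne} = 227/3 + (1/3)P_{LinkUp}.
Substituting the second reaction function into the first: P_{LinkUp} = 463/6 + (1/3)(227/3 + (1/3)P_{LinkUp}), which gives (8/9)P_{LinkUp} = 1843/18 ⇒ P_{LinkUp} = 115.1875.
Then P_{NetOne} = 227/3 + (1/3)·115.1875 = 114.0625.
q_{LinkUp} = 307 − 3·115.1875 + 2·114.0625 = 189.5625.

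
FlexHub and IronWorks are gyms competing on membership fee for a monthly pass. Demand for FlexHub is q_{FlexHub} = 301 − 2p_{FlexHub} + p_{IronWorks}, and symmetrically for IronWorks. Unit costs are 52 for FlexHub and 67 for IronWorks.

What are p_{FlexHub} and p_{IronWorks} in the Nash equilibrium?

FlexHub's profit: π = (p_{FlexHub} − 52)(301 − 2p_{FlexHub} + p_{IronWorks}).
∂π/∂p_{FlexHub} = 405 − 4p_{FlexHub} + p_{IronWorks} = 0 ⇒ p_{FlexHub} = 101.25 + 0.25p_{IronWorks}.
Similarly p_{IronWorks} = 108.75 + 0.25p_{FlexHub}.
Substituting the second reaction function into the first: p_{FlexHub} = 101.25 + 0.25(108.75 + 0.25p_{FlexHub}), which gives 0.9375p_{FlexHub} = 128.4375 ⇒ p_{FlexHub} = 137.
Then p_{IronWorks} = 108.75 + 0.25·137 = 143.

137, 143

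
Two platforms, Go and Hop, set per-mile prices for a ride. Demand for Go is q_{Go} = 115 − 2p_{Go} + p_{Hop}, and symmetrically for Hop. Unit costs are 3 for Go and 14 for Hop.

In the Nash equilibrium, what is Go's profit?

3010.88

Go's profit: π = (p_{Go} − 3)(115 − 2p_{Go} + p_{Hop}).
∂π/∂p_{Go} = 121 − 4p_{Go} + p_{Hop} = 0 ⇒ p_{Go} = 30.25 + 0.25p_{Hop}.
Similarly p_{Hop} = 35.75 + 0.25p_{Go}.
Plugging p_{Hop} into Go's best response: p_{Go} = 30.25 + 0.25(35.75 + 0.25p_{Go}) ⇒ 0.9375p_{Go} = 39.1875, so p_{Go} = 41.8.
Then p_{Hop} = 35.75 + 0.25·41.8 = 46.2.
q_{Go} = 115 − 2·41.8 + 46.2 = 77.6.
Profit = (41.8 − 3)·77.6 = 3010.88.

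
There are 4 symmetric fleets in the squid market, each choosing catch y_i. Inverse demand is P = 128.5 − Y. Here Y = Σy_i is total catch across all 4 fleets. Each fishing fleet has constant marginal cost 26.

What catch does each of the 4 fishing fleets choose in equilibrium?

A representative fishing fleet's profit is π_i = y_i(128.5 − Y) − 26y_i, with Y = y_i + Σ_{j≠i} y_j.
First-order condition: 102.5 − 2y_i − Σ_{j≠i} y_j = 0.
In a symmetric equilibrium every fishing fleet chooses the same y, so Σ_{j≠i} y_j = 3y. The condition becomes 102.5 − 5y = 0, giving y = 102.5/5 = 20.5.

20.5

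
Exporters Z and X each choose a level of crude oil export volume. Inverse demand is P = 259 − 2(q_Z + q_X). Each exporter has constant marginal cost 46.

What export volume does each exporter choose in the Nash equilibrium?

Exporter Z's profit: π = q_Z(259 − 2(q_Z + q_X)) − 46q_Z.
∂π/∂q_Z = 213 − 4q_Z − 2q_X = 0, so q_Z = 53.25 − 0.5q_X.
The game is symmetric, so in equilibrium q_X = q_Z: the reaction function gives 1.5q_Z = 53.25, hence q_Z = 35.5.

35.5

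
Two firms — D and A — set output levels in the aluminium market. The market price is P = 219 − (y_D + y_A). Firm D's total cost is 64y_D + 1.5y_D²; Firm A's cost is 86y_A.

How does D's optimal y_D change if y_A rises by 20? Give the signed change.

-4

Firm D's profit: π = y_D(219 − (y_D + y_A)) − 64y_D − 1.5y_D².
∂π/∂y_D = 155 − 5y_D − y_A = 0, so y_D = 31 − 0.2y_A.
The reaction-function slope is −0.2, so a 20-unit rise in y_A moves y_D by −0.2 × 20 = −4. D's best response falls — the actions are strategic substitutes.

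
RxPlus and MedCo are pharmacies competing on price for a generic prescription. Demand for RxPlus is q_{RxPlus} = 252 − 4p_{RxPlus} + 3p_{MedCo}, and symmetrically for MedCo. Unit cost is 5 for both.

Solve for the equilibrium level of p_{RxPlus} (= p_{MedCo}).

54.4

RxPlus's profit: π = (p_{RxPlus} − 5)(252 − 4p_{RxPlus} + 3p_{MedCo}).
∂π/∂p_{RxPlus} = 272 − 8p_{RxPlus} + 3p_{MedCo} = 0 ⇒ p_{RxPlus} = 34 + 0.375p_{MedCo}.
Setting p_{RxPlus} = p_{MedCo} in the reaction function: p_{RxPlus} = 34 + 0.375p_{RxPlus}, so p_{RxPlus} = 34 / 0.625 = 54.4.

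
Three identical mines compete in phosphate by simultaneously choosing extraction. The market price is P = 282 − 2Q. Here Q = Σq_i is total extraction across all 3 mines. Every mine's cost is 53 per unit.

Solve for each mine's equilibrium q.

28.625

A representative mine's profit is π_i = q_i(282 − 2Q) − 53q_i, with Q = q_i + Σ_{j≠i} q_j.
First-order condition: 229 − 4q_i − 2Σ_{j≠i} q_j = 0.
With identical mines, set every q_j = q: then 229 − 4q − 4q = 0, i.e. q = 229/8 = 28.625.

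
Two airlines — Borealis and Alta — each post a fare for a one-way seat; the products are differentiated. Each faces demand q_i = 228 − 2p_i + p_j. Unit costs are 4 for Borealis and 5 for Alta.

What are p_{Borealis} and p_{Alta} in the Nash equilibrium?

78.8, 79.2

Borealis's profit: π = (p_{Borealis} − 4)(228 − 2p_{Borealis} + p_{Alta}).
∂π/∂p_{Borealis} = 236 − 4p_{Borealis} + p_{Alta} = 0 ⇒ p_{Borealis} = 59 + 0.25p_{Alta}.
Similarly p_{Alta} = 59.5 + 0.25p_{Borealis}.
Plugging p_{Alta} into Borealis's best response: p_{Borealis} = 59 + 0.25(59.5 + 0.25p_{Borealis}) ⇒ 0.9375p_{Borealis} = 73.875, so p_{Borealis} = 78.8.
Then p_{Alta} = 59.5 + 0.25·78.8 = 79.2.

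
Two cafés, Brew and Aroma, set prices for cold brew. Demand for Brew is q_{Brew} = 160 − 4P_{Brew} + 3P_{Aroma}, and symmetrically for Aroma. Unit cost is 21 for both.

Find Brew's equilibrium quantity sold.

111.2

Brew's profit: π = (P_{Brew} − 21)(160 − 4P_{Brew} + 3P_{Aroma}).
∂π/∂P_{Brew} = 244 − 8P_{Brew} + 3P_{Aroma} = 0 ⇒ P_{Brew} = 30.5 + 0.375P_{Aroma}.
Setting P_{Brew} = P_{Aroma} in the reaction function: P_{Brew} = 30.5 + 0.375P_{Brew}, so P_{Brew} = 30.5 / 0.625 = 48.8.
q_{Brew} = 160 − 4·48.8 + 3·48.8 = 111.2.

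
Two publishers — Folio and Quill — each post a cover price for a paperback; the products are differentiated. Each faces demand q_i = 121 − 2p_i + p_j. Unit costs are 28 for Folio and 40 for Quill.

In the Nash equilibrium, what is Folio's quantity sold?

Folio's profit: π = (p_{Folio} − 28)(121 − 2p_{Folio} + p_{Quill}).
∂π/∂p_{Folio} = 177 − 4p_{Folio} + p_{Quill} = 0 ⇒ p_{Folio} = 44.25 + 0.25p_{Quill}.
Similarly p_{Quill} = 50.25 + 0.25p_{Folio}.
Solving the two reaction functions simultaneously: (1 − (0.25)(0.25))p_{Folio} = 44.25 + 0.25·50.25, so 0.9375p_{Folio} = 56.8125 and p_{Folio} = 60.6.
Then p_{Quill} = 50.25 + 0.25·60.6 = 65.4.
q_{Folio} = 121 − 2·60.6 + 65.4 = 65.2.

65.2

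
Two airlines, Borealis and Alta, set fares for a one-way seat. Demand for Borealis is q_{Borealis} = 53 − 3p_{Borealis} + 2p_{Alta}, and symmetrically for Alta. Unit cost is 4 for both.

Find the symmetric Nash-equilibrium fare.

16.25

Borealis's profit: π = (p_{Borealis} − 4)(53 − 3p_{Borealis} + 2p_{Alta}).
∂π/∂p_{Borealis} = 65 − 6p_{Borealis} + 2p_{Alta} = 0 ⇒ p_{Borealis} = 65/6 + (1/3)p_{Alta}.
The game is symmetric, so in equilibrium p_{Alta} = p_{Borealis}: the reaction function gives (2/3)p_{Borealis} = 65/6, hence p_{Borealis} = 16.25.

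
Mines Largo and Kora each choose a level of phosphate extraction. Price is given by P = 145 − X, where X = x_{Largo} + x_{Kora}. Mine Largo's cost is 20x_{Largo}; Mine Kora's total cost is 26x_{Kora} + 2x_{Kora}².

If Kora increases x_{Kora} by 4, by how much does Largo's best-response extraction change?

Mine Largo's profit: π = x_{Largo}(145 − (x_{Largo} + x_{Kora})) − 20x_{Largo}.
∂π/∂x_{Largo} = 125 − 2x_{Largo} − x_{Kora} = 0, so x_{Largo} = 62.5 − 0.5x_{Kora}.
The reaction-function slope is −0.5, so a 4-unit rise in x_{Kora} moves x_{Largo} by −0.5 × 4 = −2. Largo's best response falls — the actions are strategic substitutes.

-2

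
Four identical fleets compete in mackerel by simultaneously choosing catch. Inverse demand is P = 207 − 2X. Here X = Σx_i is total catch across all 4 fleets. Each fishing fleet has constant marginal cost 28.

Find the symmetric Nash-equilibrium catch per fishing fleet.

A representative fishing fleet's profit is π_i = x_i(207 − 2X) − 28x_i, with X = x_i + Σ_{j≠i} x_j.
First-order condition: 179 − 4x_i − 2Σ_{j≠i} x_j = 0.
With identical fishing fleets, set every x_j = x: then 179 − 4x − 6x = 0, i.e. x = 179/10 = 17.9.

17.9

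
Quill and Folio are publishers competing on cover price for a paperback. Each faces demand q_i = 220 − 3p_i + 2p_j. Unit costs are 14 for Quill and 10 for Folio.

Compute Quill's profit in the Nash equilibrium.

Quill's profit: π = (p_{Quill} − 14)(220 − 3p_{Quill} + 2p_{Folio}).
∂π/∂p_{Quill} = 262 − 6p_{Quill} + 2p_{Folio} = 0 ⇒ p_{Quill} = 131/3 + (1/3)p_{Folio}.
Similarly p_{Folio} = 125/3 + (1/3)p_{Quill}.
Substituting the second reaction function into the first: p_{Quill} = 131/3 + (1/3)(125/3 + (1/3)p_{Quill}), which gives (8/9)p_{Quill} = 518/9 ⇒ p_{Quill} = 64.75.
Then p_{Folio} = 125/3 + (1/3)·64.75 = 63.25.
q_{Quill} = 220 − 3·64.75 + 2·63.25 = 152.25.
Profit = (64.75 − 14)·152.25 = 7726.6875.

7726.6875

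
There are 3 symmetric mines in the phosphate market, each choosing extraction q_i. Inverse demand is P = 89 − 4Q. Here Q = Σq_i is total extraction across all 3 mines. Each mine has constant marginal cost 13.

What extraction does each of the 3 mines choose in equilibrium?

A representative mine's profit is π_i = q_i(89 − 4Q) − 13q_i, with Q = q_i + Σ_{j≠i} q_j.
First-order condition: 76 − 8q_i − 4Σ_{j≠i} q_j = 0.
In a symmetric equilibrium every mine chooses the same q, so Σ_{j≠i} q_j = 2q. The condition becomes 76 − 16q = 0, giving q = 76/16 = 4.75.

4.75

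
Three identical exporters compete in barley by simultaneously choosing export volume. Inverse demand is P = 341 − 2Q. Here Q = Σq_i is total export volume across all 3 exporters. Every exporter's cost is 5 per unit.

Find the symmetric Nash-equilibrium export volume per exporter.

42

A representative exporter's profit is π_i = q_i(341 − 2Q) − 5q_i, with Q = q_i + Σ_{j≠i} q_j.
First-order condition: 336 − 4q_i − 2Σ_{j≠i} q_j = 0.
Imposing symmetry (q_j = q for all j) turns Σ_{j≠i} q_j into 2q, so 336 = 8q and q = 42.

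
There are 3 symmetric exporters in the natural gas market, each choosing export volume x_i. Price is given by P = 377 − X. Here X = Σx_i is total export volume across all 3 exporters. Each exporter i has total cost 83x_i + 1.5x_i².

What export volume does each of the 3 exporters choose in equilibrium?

A representative exporter's profit is π_i = x_i(377 − X) − 83x_i − 1.5x_i², with X = x_i + Σ_{j≠i} x_j.
First-order condition: 294 − 5x_i − Σ_{j≠i} x_j = 0.
Imposing symmetry (x_j = x for all j) turns Σ_{j≠i} x_j into 2x, so 294 = 7x and x = 42.

42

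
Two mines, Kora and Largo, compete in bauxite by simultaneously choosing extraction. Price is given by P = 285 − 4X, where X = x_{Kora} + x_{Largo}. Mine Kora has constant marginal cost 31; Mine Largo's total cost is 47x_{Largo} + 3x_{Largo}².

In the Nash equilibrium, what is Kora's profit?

2943.0625

Mine Kora's profit: π = x_{Kora}(285 − 4(x_{Kora} + x_{Largo})) − 31x_{Kora}.
∂π/∂x_{Kora} = 254 − 8x_{Kora} − 4x_{Largo} = 0, so x_{Kora} = 31.75 − 0.5x_{Largo}.
For Largo: ∂π/∂x_{Largo} = 238 − 14x_{Largo} − 4x_{Kora} = 0 ⇒ x_{Largo} = 17 − (2/7)x_{Kora}.
Solving the two reaction functions simultaneously: (1 − (−0.5)(−2/7))x_{Kora} = 31.75 − 0.5·17, so (6/7)x_{Kora} = 23.25 and x_{Kora} = 27.125.
Then x_{Largo} = 17 − (2/7)·27.125 = 9.25.
Price P = 285 − 4·36.375 = 139.5.
Kora's profit: (139.5 − 31)·27.125 = 2943.0625.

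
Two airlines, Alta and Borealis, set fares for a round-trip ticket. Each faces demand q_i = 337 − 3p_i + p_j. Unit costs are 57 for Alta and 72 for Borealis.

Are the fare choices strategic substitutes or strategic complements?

Alta's profit: π = (p_{Alta} − 57)(337 − 3p_{Alta} + p_{Borealis}).
∂π/∂p_{Alta} = 508 − 6p_{Alta} + p_{Borealis} = 0 ⇒ p_{Alta} = 254/3 + (1/6)p_{Borealis}.
The best-response slope dp_{Alta}/dp_{Borealis} = 1/6 > 0: the reaction function is upward-sloping, so the choices are strategic complements.

strategic complements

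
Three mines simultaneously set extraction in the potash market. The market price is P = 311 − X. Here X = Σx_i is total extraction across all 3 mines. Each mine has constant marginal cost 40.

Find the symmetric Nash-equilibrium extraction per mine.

67.75

A representative mine's profit is π_i = x_i(311 − X) − 40x_i, with X = x_i + Σ_{j≠i} x_j.
First-order condition: 271 − 2x_i − Σ_{j≠i} x_j = 0.
With identical mines, set every x_j = x: then 271 − 2x − 2x = 0, i.e. x = 271/4 = 67.75.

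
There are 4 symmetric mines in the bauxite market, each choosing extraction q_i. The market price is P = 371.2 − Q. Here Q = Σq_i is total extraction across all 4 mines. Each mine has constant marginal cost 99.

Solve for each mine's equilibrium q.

54.44

A representative mine's profit is π_i = q_i(371.2 − Q) − 99q_i, with Q = q_i + Σ_{j≠i} q_j.
First-order condition: 272.2 − 2q_i − Σ_{j≠i} q_j = 0.
In a symmetric equilibrium every mine chooses the same q, so Σ_{j≠i} q_j = 3q. The condition becomes 272.2 − 5q = 0, giving q = 272.2/5 = 54.44.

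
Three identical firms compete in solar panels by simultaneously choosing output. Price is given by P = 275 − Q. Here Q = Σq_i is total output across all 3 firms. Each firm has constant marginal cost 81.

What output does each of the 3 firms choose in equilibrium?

A representative firm's profit is π_i = q_i(275 − Q) − 81q_i, with Q = q_i + Σ_{j≠i} q_j.
First-order condition: 194 − 2q_i − Σ_{j≠i} q_j = 0.
In a symmetric equilibrium every firm chooses the same q, so Σ_{j≠i} q_j = 2q. The condition becomes 194 − 4q = 0, giving q = 194/4 = 48.5.

48.5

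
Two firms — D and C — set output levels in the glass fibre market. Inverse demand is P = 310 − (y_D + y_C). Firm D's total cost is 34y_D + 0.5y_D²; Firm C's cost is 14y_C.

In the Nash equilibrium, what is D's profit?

3932.16

Firm D's profit: π = y_D(310 − (y_D + y_C)) − 34y_D − 0.5y_D².
∂π/∂y_D = 276 − 3y_D − y_C = 0, so y_D = 92 − (1/3)y_C.
For C: ∂π/∂y_C = 296 − 2y_C − y_D = 0 ⇒ y_C = 148 − 0.5y_D.
Solving the two reaction functions simultaneously: (1 − (−1/3)(−0.5))y_D = 92 − (1/3)·148, so (5/6)y_D = 128/3 and y_D = 51.2.
Then y_C = 148 − 0.5·51.2 = 122.4.
Price P = 310 − 173.6 = 136.4.
D's profit: (136.4 − 34)·51.2 − 0.5(51.2)² = 3932.16.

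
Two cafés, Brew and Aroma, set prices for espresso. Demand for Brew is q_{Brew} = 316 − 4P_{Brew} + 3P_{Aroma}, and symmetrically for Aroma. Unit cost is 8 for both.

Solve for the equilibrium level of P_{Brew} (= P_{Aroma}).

69.6

Brew's profit: π = (P_{Brew} − 8)(316 − 4P_{Brew} + 3P_{Aroma}).
∂π/∂P_{Brew} = 348 − 8P_{Brew} + 3P_{Aroma} = 0 ⇒ P_{Brew} = 43.5 + 0.375P_{Aroma}.
Setting P_{Brew} = P_{Aroma} in the reaction function: P_{Brew} = 43.5 + 0.375P_{Brew}, so P_{Brew} = 43.5 / 0.625 = 69.6.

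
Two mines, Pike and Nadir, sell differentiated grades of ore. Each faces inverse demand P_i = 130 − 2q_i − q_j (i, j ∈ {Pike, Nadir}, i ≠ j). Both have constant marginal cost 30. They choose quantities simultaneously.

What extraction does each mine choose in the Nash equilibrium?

20

Mine Pike's profit: π = q_{Pike}(130 − 2q_{Pike} − q_{Nadir}) − 30q_{Pike}.
∂π/∂q_{Pike} = 100 − 4q_{Pike} − q_{Nadir} = 0 ⇒ q_{Pike} = 25 − 0.25q_{Nadir}.
Setting q_{Pike} = q_{Nadir} in the reaction function: q_{Pike} = 25 − 0.25q_{Pike}, so q_{Pike} = 25 / 1.25 = 20.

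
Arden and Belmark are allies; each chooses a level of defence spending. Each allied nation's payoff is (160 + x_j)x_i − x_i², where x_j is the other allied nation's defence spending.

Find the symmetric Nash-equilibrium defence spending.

160

Arden's payoff is (160 + x_B)x_A − x_A².
∂π/∂x_A = 160 + x_B − 2x_A = 0, so x_A = 80 + 0.5x_B.
The game is symmetric, so in equilibrium x_B = x_A: the reaction function gives 0.5x_A = 80, hence x_A = 160.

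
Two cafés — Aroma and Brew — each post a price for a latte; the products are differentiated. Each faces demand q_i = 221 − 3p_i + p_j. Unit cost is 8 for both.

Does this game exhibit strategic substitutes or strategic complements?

strategic complements

Aroma's profit: π = (p_{Aroma} − 8)(221 − 3p_{Aroma} + p_{Brew}).
∂π/∂p_{Aroma} = 245 − 6p_{Aroma} + p_{Brew} = 0 ⇒ p_{Aroma} = 245/6 + (1/6)p_{Brew}.
The best-response slope dp_{Aroma}/dp_{Brew} = 1/6 > 0: the reaction function is upward-sloping, so the choices are strategic complements.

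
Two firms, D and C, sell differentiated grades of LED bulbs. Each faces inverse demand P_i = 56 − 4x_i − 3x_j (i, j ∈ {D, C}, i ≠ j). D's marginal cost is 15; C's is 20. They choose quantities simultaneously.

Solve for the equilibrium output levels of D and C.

4, 3

Firm D's profit: π = x_D(56 − 4x_D − 3x_C) − 15x_D.
∂π/∂x_D = 41 − 8x_D − 3x_C = 0 ⇒ x_D = 5.125 − 0.375x_C.
Similarly x_C = 4.5 − 0.375x_D.
Solving the two reaction functions simultaneously: (1 − (−0.375)(−0.375))x_D = 5.125 − 0.375·4.5, so (55/64)x_D = 3.4375 and x_D = 4.
Then x_C = 4.5 − 0.375·4 = 3.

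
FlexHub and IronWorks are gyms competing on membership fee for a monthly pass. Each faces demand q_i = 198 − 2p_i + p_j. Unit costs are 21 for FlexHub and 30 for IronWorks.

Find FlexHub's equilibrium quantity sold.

FlexHub's profit: π = (p_{FlexHub} − 21)(198 − 2p_{FlexHub} + p_{IronWorks}).
∂π/∂p_{FlexHub} = 240 − 4p_{FlexHub} + p_{IronWorks} = 0 ⇒ p_{FlexHub} = 60 + 0.25p_{IronWorks}.
Similarly p_{IronWorks} = 64.5 + 0.25p_{FlexHub}.
Plugging p_{IronWorks} into FlexHub's best response: p_{FlexHub} = 60 + 0.25(64.5 + 0.25p_{FlexHub}) ⇒ 0.9375p_{FlexHub} = 76.125, so p_{FlexHub} = 81.2.
Then p_{IronWorks} = 64.5 + 0.25·81.2 = 84.8.
q_{FlexHub} = 198 − 2·81.2 + 84.8 = 120.4.

120.4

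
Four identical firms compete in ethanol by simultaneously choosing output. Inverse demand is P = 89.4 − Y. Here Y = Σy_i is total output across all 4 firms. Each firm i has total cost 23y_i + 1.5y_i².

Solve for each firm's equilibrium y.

8.3

A representative firm's profit is π_i = y_i(89.4 − Y) − 23y_i − 1.5y_i², with Y = y_i + Σ_{j≠i} y_j.
First-order condition: 66.4 − 5y_i − Σ_{j≠i} y_j = 0.
In a symmetric equilibrium every firm chooses the same y, so Σ_{j≠i} y_j = 3y. The condition becomes 66.4 − 8y = 0, giving y = 66.4/8 = 8.3.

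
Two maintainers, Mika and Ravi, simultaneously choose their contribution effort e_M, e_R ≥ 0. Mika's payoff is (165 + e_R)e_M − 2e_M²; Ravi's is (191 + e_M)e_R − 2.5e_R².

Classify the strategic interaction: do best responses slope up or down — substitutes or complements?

Expanding Mika's payoff: 165e_M + e_Re_M − 2e_M².
∂π/∂e_M = 165 + e_R − 4e_M = 0, so e_M = 41.25 + 0.25e_R.
The best-response slope de_M/de_R = 0.25 > 0: the reaction function is upward-sloping, so the choices are strategic complements.

strategic complements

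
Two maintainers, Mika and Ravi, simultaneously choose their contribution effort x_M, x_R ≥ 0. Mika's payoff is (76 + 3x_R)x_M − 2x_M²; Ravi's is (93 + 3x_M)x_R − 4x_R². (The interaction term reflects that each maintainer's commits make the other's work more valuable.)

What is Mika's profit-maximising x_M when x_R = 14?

Expanding Mika's payoff: 76x_M + 3x_Rx_M − 2x_M².
∂π/∂x_M = 76 + 3x_R − 4x_M = 0, so x_M = 19 + 0.75x_R.
At x_R = 14: x_M = 19 + 0.75·14 = 29.5.

29.5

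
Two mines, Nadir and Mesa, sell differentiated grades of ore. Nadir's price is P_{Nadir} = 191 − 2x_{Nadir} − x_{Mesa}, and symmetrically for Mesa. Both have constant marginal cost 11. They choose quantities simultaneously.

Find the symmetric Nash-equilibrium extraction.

Mine Nadir's profit: π = x_{Nadir}(191 − 2x_{Nadir} − x_{Mesa}) − 11x_{Nadir}.
∂π/∂x_{Nadir} = 180 − 4x_{Nadir} − x_{Mesa} = 0 ⇒ x_{Nadir} = 45 − 0.25x_{Mesa}.
The game is symmetric, so in equilibrium x_{Mesa} = x_{Nadir}: the reaction function gives 1.25x_{Nadir} = 45, hence x_{Nadir} = 36.

36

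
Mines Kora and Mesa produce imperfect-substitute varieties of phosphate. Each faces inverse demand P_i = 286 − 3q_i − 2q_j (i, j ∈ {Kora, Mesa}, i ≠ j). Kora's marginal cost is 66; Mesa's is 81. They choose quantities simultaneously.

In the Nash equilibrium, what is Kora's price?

151.3125

Mine Kora's profit: π = q_{Kora}(286 − 3q_{Kora} − 2q_{Mesa}) − 66q_{Kora}.
∂π/∂q_{Kora} = 220 − 6q_{Kora} − 2q_{Mesa} = 0 ⇒ q_{Kora} = 110/3 − (1/3)q_{Mesa}.
Similarly q_{Mesa} = 205/6 − (1/3)q_{Kora}.
Substituting the second reaction function into the first: q_{Kora} = 110/3 − (1/3)(205/6 − (1/3)q_{Kora}), which gives (8/9)q_{Kora} = 455/18 ⇒ q_{Kora} = 28.4375.
Then q_{Mesa} = 205/6 − (1/3)·28.4375 = 24.6875.
P_{Kora} = 286 − 3·28.4375 − 2·24.6875 = 151.3125.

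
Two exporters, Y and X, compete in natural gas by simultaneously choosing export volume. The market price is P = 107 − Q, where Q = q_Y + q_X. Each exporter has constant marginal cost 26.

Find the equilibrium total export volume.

Exporter Y's profit: π = q_Y(107 − (q_Y + q_X)) − 26q_Y.
∂π/∂q_Y = 81 − 2q_Y − q_X = 0, so q_Y = 40.5 − 0.5q_X.
The game is symmetric, so in equilibrium q_X = q_Y: the reaction function gives 1.5q_Y = 40.5, hence q_Y = 27.
Total export volume: 27 + 27 = 54.

54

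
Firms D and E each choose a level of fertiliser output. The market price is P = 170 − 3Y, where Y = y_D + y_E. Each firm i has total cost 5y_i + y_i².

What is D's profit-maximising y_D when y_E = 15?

15

Firm D's profit: π = y_D(170 − 3(y_D + y_E)) − 5y_D − y_D².
∂π/∂y_D = 165 − 8y_D − 3y_E = 0, so y_D = 20.625 − 0.375y_E.
At y_E = 15: y_D = 20.625 − 0.375·15 = 15.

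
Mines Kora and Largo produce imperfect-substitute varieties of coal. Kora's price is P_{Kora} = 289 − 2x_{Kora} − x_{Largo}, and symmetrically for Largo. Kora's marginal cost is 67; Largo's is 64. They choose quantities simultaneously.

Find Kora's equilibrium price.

155.4

Mine Kora's profit: π = x_{Kora}(289 − 2x_{Kora} − x_{Largo}) − 67x_{Kora}.
∂π/∂x_{Kora} = 222 − 4x_{Kora} − x_{Largo} = 0 ⇒ x_{Kora} = 55.5 − 0.25x_{Largo}.
Similarly x_{Largo} = 56.25 − 0.25x_{Kora}.
Solving the two reaction functions simultaneously: (1 − (−0.25)(−0.25))x_{Kora} = 55.5 − 0.25·56.25, so 0.9375x_{Kora} = 41.4375 and x_{Kora} = 44.2.
Then x_{Largo} = 56.25 − 0.25·44.2 = 45.2.
P_{Kora} = 289 − 2·44.2 − 45.2 = 155.4.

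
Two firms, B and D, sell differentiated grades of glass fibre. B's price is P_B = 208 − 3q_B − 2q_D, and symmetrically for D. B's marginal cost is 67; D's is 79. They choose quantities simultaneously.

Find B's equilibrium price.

Firm B's profit: π = q_B(208 − 3q_B − 2q_D) − 67q_B.
∂π/∂q_B = 141 − 6q_B − 2q_D = 0 ⇒ q_B = 23.5 − (1/3)q_D.
Similarly q_D = 21.5 − (1/3)q_B.
Solving the two reaction functions simultaneously: (1 − (−1/3)(−1/3))q_B = 23.5 − (1/3)·21.5, so (8/9)q_B = 49/3 and q_B = 18.375.
Then q_D = 21.5 − (1/3)·18.375 = 15.375.
P_B = 208 − 3·18.375 − 2·15.375 = 122.125.

122.125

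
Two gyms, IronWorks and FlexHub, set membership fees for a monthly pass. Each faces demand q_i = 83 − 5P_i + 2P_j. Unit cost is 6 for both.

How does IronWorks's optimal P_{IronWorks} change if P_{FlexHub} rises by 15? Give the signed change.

3

IronWorks's profit: π = (P_{IronWorks} − 6)(83 − 5P_{IronWorks} + 2P_{FlexHub}).
∂π/∂P_{IronWorks} = 113 − 10P_{IronWorks} + 2P_{FlexHub} = 0 ⇒ P_{IronWorks} = 11.3 + 0.2P_{FlexHub}.
The reaction-function slope is 0.2, so a 15-unit rise in P_{FlexHub} moves P_{IronWorks} by 0.2 × 15 = 3. IronWorks's best response rises — the actions are strategic complements.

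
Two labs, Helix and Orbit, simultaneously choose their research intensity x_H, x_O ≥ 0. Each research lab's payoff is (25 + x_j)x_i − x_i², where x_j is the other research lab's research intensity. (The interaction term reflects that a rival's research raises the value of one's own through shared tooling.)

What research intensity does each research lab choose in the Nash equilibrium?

25

Helix's payoff is (25 + x_O)x_H − x_H².
∂π/∂x_H = 25 + x_O − 2x_H = 0, so x_H = 12.5 + 0.5x_O.
By symmetry x_O = x_H; substituting into the reaction function, 0.5x_H = 12.5 and x_H = 25.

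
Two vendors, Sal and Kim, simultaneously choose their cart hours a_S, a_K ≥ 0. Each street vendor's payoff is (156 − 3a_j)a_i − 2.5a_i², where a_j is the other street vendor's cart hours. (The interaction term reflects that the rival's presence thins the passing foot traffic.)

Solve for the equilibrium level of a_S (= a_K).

19.5

Sal's payoff is (156 − 3a_K)a_S − 2.5a_S².
∂π/∂a_S = 156 − 3a_K − 5a_S = 0, so a_S = 31.2 − 0.6a_K.
The game is symmetric, so in equilibrium a_K = a_S: the reaction function gives 1.6a_S = 31.2, hence a_S = 19.5.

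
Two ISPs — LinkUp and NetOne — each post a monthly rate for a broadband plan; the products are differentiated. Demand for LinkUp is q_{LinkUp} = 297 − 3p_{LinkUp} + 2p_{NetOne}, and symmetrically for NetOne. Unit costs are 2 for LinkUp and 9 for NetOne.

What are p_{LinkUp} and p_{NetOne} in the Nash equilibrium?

77.0625, 79.6875

LinkUp's profit: π = (p_{LinkUp} − 2)(297 − 3p_{LinkUp} + 2p_{NetOne}).
∂π/∂p_{LinkUp} = 303 − 6p_{LinkUp} + 2p_{NetOne} = 0 ⇒ p_{LinkUp} = 50.5 + (1/3)p_{NetOne}.
Similarly p_{NetOne} = 54 + (1/3)p_{LinkUp}.
Plugging p_{NetOne} into LinkUp's best response: p_{LinkUp} = 50.5 + (1/3)(54 + (1/3)p_{LinkUp}) ⇒ (8/9)p_{LinkUp} = 68.5, so p_{LinkUp} = 77.0625.
Then p_{NetOne} = 54 + (1/3)·77.0625 = 79.6875.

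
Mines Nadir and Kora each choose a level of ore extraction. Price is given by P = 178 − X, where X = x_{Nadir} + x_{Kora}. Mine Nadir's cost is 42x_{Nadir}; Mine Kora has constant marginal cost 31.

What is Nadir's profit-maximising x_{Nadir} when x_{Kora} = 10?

Mine Nadir's profit: π = x_{Nadir}(178 − (x_{Nadir} + x_{Kora})) − 42x_{Nadir}.
∂π/∂x_{Nadir} = 136 − 2x_{Nadir} − x_{Kora} = 0, so x_{Nadir} = 68 − 0.5x_{Kora}.
At x_{Kora} = 10: x_{Nadir} = 68 − 0.5·10 = 63.

63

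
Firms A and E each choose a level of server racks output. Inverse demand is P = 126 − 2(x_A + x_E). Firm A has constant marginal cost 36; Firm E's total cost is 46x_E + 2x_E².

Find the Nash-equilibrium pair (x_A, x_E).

20, 5

Firm A's profit: π = x_A(126 − 2(x_A + x_E)) − 36x_A.
∂π/∂x_A = 90 − 4x_A − 2x_E = 0, so x_A = 22.5 − 0.5x_E.
For E: ∂π/∂x_E = 80 − 8x_E − 2x_A = 0 ⇒ x_E = 10 − 0.25x_A.
Solving the two reaction functions simultaneously: (1 − (−0.5)(−0.25))x_A = 22.5 − 0.5·10, so 0.875x_A = 17.5 and x_A = 20.
Then x_E = 10 − 0.25·20 = 5.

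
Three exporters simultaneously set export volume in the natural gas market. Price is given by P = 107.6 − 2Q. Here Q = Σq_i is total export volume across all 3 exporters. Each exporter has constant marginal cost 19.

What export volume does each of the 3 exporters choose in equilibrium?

11.075

A representative exporter's profit is π_i = q_i(107.6 − 2Q) − 19q_i, with Q = q_i + Σ_{j≠i} q_j.
First-order condition: 88.6 − 4q_i − 2Σ_{j≠i} q_j = 0.
In a symmetric equilibrium every exporter chooses the same q, so Σ_{j≠i} q_j = 2q. The condition becomes 88.6 − 8q = 0, giving q = 88.6/8 = 11.075.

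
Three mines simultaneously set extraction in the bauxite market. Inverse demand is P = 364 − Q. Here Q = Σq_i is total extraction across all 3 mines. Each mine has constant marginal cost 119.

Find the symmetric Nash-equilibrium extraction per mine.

A representative mine's profit is π_i = q_i(364 − Q) − 119q_i, with Q = q_i + Σ_{j≠i} q_j.
First-order condition: 245 − 2q_i − Σ_{j≠i} q_j = 0.
With identical mines, set every q_j = q: then 245 − 2q − 2q = 0, i.e. q = 245/4 = 61.25.

61.25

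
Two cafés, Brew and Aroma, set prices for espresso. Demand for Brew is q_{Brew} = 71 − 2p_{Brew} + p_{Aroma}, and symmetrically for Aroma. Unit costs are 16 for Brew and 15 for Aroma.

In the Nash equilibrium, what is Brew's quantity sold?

36.4

Brew's profit: π = (p_{Brew} − 16)(71 − 2p_{Brew} + p_{Aroma}).
∂π/∂p_{Brew} = 103 − 4p_{Brew} + p_{Aroma} = 0 ⇒ p_{Brew} = 25.75 + 0.25p_{Aroma}.
Similarly p_{Aroma} = 25.25 + 0.25p_{Brew}.
Substituting the second reaction function into the first: p_{Brew} = 25.75 + 0.25(25.25 + 0.25p_{Brew}), which gives 0.9375p_{Brew} = 32.0625 ⇒ p_{Brew} = 34.2.
Then p_{Aroma} = 25.25 + 0.25·34.2 = 33.8.
q_{Brew} = 71 − 2·34.2 + 33.8 = 36.4.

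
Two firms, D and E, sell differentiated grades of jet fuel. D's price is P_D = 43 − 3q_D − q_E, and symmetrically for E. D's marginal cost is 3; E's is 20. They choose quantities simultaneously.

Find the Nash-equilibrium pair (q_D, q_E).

Firm D's profit: π = q_D(43 − 3q_D − q_E) − 3q_D.
∂π/∂q_D = 40 − 6q_D − q_E = 0 ⇒ q_D = 20/3 − (1/6)q_E.
Similarly q_E = 23/6 − (1/6)q_D.
Substituting the second reaction function into the first: q_D = 20/3 − (1/6)(23/6 − (1/6)q_D), which gives (35/36)q_D = 217/36 ⇒ q_D = 6.2.
Then q_E = 23/6 − (1/6)·6.2 = 2.8.

6.2, 2.8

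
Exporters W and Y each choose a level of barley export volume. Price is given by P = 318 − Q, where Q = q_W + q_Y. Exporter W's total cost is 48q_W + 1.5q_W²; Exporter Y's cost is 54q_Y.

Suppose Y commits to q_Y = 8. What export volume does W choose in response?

52.4

Exporter W's profit: π = q_W(318 − (q_W + q_Y)) − 48q_W − 1.5q_W².
∂π/∂q_W = 270 − 5q_W − q_Y = 0, so q_W = 54 − 0.2q_Y.
At q_Y = 8: q_W = 54 − 0.2·8 = 52.4.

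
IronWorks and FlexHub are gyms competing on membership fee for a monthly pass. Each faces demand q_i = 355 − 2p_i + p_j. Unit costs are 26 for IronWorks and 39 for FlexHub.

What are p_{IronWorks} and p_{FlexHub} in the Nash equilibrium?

137.4, 142.6

IronWorks's profit: π = (p_{IronWorks} − 26)(355 − 2p_{IronWorks} + p_{FlexHub}).
∂π/∂p_{IronWorks} = 407 − 4p_{IronWorks} + p_{FlexHub} = 0 ⇒ p_{IronWorks} = 101.75 + 0.25p_{FlexHub}.
Similarly p_{FlexHub} = 108.25 + 0.25p_{IronWorks}.
Plugging p_{FlexHub} into IronWorks's best response: p_{IronWorks} = 101.75 + 0.25(108.25 + 0.25p_{IronWorks}) ⇒ 0.9375p_{IronWorks} = 128.8125, so p_{IronWorks} = 137.4.
Then p_{FlexHub} = 108.25 + 0.25·137.4 = 142.6.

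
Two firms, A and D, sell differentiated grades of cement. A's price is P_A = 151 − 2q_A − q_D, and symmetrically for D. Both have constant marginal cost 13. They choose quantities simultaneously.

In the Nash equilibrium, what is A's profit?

1523.52

Firm A's profit: π = q_A(151 − 2q_A − q_D) − 13q_A.
∂π/∂q_A = 138 − 4q_A − q_D = 0 ⇒ q_A = 34.5 − 0.25q_D.
The game is symmetric, so in equilibrium q_D = q_A: the reaction function gives 1.25q_A = 34.5, hence q_A = 27.6.
P_A = 151 − 2·27.6 − 27.6 = 68.2.
Profit = (68.2 − 13)·27.6 = 1523.52.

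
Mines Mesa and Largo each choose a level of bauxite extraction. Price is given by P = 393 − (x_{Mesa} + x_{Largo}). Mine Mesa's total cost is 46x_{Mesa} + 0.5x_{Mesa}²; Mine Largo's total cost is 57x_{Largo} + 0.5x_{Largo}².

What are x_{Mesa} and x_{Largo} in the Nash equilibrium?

Mine Mesa's profit: π = x_{Mesa}(393 − (x_{Mesa} + x_{Largo})) − 46x_{Mesa} − 0.5x_{Mesa}².
∂π/∂x_{Mesa} = 347 − 3x_{Mesa} − x_{Largo} = 0, so x_{Mesa} = 347/3 − (1/3)x_{Largo}.
By the same steps for Largo: x_{Largo} = 112 − (1/3)x_{Mesa}.
Solving the two reaction functions simultaneously: (1 − (−1/3)(−1/3))x_{Mesa} = 347/3 − (1/3)·112, so (8/9)x_{Mesa} = 235/3 and x_{Mesa} = 88.125.
Then x_{Largo} = 112 − (1/3)·88.125 = 82.625.

88.125, 82.625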